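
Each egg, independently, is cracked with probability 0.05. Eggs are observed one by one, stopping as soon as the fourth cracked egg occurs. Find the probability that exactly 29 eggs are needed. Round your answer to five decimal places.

0.00568

Y = trial on which the fourth success occurs; negative binomial, r=4, p=0.05.
P(Y=29) = C(28,3) · p^4 · (1−p)^25
= 3276 · 6.25e-06 · 0.27739 = 0.0056796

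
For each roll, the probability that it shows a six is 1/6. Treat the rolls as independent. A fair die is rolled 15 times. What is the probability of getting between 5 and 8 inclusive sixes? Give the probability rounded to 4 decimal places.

0.0896

X ~ Binomial(15, 0.166667); P(5 ≤ X ≤ 8) = Σ C(15,k) p^k (1−p)^(15−k) over k:
  k=5: C(15,5)·0.166667^5·0.833333^10 = 0.062372
  k=6: C(15,6)·0.166667^6·0.833333^9 = 0.020791
  k=7: C(15,7)·0.166667^7·0.833333^8 = 0.005346
  k=8: C(15,8)·0.166667^8·0.833333^7 = 0.001069
Total = 0.089577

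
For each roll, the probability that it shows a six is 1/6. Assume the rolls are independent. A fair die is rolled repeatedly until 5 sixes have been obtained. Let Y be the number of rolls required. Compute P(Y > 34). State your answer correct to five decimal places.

0.30944

Needing more than 34 rolls ⇔ fewer than 5 successes in the first 34. With X ~ Binomial(34, 0.166667), P(Y > 34) = P(X ≤ 4).
  k=0: C(34,0)·0.166667^0·0.833333^34 = 0.0020316
  k=1: C(34,1)·0.166667^1·0.833333^33 = 0.0138149
  k=2: C(34,2)·0.166667^2·0.833333^32 = 0.0455890
  k=3: C(34,3)·0.166667^3·0.833333^31 = 0.0972566
  k=4: C(34,4)·0.166667^4·0.833333^30 = 0.1507478
P(X ≤ 4) = 0.3094399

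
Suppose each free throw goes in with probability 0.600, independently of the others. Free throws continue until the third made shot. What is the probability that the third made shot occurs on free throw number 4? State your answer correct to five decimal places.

0.25920

Y = trial on which the third success occurs; negative binomial, r=3, p=0.60.
P(Y=4) = C(3,2) · p^3 · (1−p)^1
= 3 · 0.216 · 0.4 = 0.2592000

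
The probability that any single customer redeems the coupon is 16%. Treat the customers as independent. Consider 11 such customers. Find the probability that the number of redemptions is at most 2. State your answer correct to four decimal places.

X ~ Binomial(11, 0.16); P(X ≤ 2) = Σ C(11,k) p^k (1−p)^(11−k) over k:
  k=0: C(11,0)·0.16^0·0.84^11 = 0.146917
  k=1: C(11,1)·0.16^1·0.84^10 = 0.307826
  k=2: C(11,2)·0.16^2·0.84^9 = 0.293168
Total = 0.747911

0.7479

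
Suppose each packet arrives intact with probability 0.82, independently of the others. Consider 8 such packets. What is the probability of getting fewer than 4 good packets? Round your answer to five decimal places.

X ~ Binomial(8, 0.82); P(X ≤ 3) = Σ C(8,k) p^k (1−p)^(8−k) over k:
  k=0: C(8,0)·0.82^0·0.18^8 = 0.0000011
  k=1: C(8,1)·0.82^1·0.18^7 = 0.0000402
  k=2: C(8,2)·0.82^2·0.18^6 = 0.0006404
  k=3: C(8,3)·0.82^3·0.18^5 = 0.0058343
Total = 0.0065160

0.00652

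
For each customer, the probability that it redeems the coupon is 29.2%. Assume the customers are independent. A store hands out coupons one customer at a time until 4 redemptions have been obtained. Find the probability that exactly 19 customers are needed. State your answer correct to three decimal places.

0.033

Y = trial on which the fourth success occurs; negative binomial, r=4, p=0.292.
P(Y=19) = C(18,3) · p^4 · (1−p)^15
= 816 · 0.0072699 · 0.0056299 = 0.03340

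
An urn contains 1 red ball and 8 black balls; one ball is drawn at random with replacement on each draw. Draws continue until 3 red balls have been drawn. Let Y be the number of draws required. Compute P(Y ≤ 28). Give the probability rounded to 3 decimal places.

0.615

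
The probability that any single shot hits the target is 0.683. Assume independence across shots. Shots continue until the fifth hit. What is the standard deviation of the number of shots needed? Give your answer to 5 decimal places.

Y = total shots until the fifth success; negative binomial with r=5, p=0.683.
SD(Y) = √[r(1−p)/p²] = √(3.3977221) = 1.8432911

1.84329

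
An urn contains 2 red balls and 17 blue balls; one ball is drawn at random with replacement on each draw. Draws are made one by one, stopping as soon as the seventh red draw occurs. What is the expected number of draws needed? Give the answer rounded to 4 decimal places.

66.5000

Y = total draws until the seventh success; negative binomial with r=7, p=0.105263.
E[Y] = r / p = 7 / 0.105263 = 66.500000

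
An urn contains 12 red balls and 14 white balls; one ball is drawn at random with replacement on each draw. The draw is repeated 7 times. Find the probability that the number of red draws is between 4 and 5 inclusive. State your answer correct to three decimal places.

X ~ Binomial(7, 0.461538); P(4 ≤ X ≤ 5) = Σ C(7,k) p^k (1−p)^(7−k) over k:
  k=4: C(7,4)·0.461538^4·0.538462^3 = 0.24795
  k=5: C(7,5)·0.461538^5·0.538462^2 = 0.12752
Total = 0.37547

0.375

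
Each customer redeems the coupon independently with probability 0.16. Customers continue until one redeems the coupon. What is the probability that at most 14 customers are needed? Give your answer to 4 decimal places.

0.9129

Y = number of customers to the first success; geometric, p = 0.16.
P(Y ≤ 14) = 1 − (1−p)^14 = 1 − 0.087078 = 0.912922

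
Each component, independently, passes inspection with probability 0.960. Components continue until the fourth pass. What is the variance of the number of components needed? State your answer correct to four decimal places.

Y = total components until the fourth success; negative binomial with r=4, p=0.96.
Var(Y) = r(1−p)/p² = 4·0.04 / 0.96² = 0.173611

0.1736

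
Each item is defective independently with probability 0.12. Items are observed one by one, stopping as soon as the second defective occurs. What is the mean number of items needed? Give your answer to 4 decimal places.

Y = total items until the second success; negative binomial with r=2, p=0.12.
E[Y] = r / p = 2 / 0.12 = 16.666667

16.6667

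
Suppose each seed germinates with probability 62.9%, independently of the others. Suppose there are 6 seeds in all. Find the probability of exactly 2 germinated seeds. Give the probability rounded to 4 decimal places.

X ~ Binomial(n=6, p=0.629).
P(X=2) = C(6,2) · p^2 · (1−p)^4
= 15 · 0.39564 · 0.018945 = 0.112432

0.1124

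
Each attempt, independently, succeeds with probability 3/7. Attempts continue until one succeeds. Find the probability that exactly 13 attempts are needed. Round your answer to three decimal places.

0.001

Geometric (trials to first success), p = 0.428571.
P(Y = 13) = (1−p)^12 · p = 0.0012121 · 0.428571 = 0.00052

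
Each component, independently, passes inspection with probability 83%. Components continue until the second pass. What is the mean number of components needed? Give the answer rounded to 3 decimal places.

Y = total components until the second success; negative binomial with r=2, p=0.83.
E[Y] = r / p = 2 / 0.83 = 2.40964

2.410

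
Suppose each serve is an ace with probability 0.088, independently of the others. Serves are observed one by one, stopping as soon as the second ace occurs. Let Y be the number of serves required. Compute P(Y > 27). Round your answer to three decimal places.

Needing more than 27 serves ⇔ fewer than 2 successes in the first 27. With X ~ Binomial(27, 0.088), P(Y > 27) = P(X ≤ 1).
  k=0: C(27,0)·0.088^0·0.912^27 = 0.08315
  k=1: C(27,1)·0.088^1·0.912^26 = 0.21663
P(X ≤ 1) = 0.29978

0.300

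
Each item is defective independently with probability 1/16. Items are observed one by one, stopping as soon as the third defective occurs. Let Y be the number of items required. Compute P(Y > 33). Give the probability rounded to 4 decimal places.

Needing more than 33 items ⇔ fewer than 3 successes in the first 33. With X ~ Binomial(33, 0.0625), P(Y > 33) = P(X ≤ 2).
  k=0: C(33,0)·0.0625^0·0.9375^33 = 0.118864
  k=1: C(33,1)·0.0625^1·0.9375^32 = 0.261502
  k=2: C(33,2)·0.0625^2·0.9375^31 = 0.278935
P(X ≤ 2) = 0.659302

0.6593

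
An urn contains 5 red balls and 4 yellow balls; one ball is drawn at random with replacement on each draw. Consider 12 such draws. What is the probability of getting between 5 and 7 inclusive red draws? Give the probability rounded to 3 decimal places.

0.577

X ~ Binomial(12, 0.555556); P(5 ≤ X ≤ 7) = Σ C(12,k) p^k (1−p)^(12−k) over k:
  k=5: C(12,5)·0.555556^5·0.444444^7 = 0.14358
  k=6: C(12,6)·0.555556^6·0.444444^6 = 0.20938
  k=7: C(12,7)·0.555556^7·0.444444^5 = 0.22434
Total = 0.57730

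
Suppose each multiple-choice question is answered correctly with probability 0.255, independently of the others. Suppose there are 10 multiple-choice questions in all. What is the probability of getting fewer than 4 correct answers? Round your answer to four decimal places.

X ~ Binomial(10, 0.255); P(X ≤ 3) = Σ C(10,k) p^k (1−p)^(10−k) over k:
  k=0: C(10,0)·0.255^0·0.745^10 = 0.052670
  k=1: C(10,1)·0.255^1·0.745^9 = 0.180280
  k=2: C(10,2)·0.255^2·0.745^8 = 0.277679
  k=3: C(10,3)·0.255^3·0.745^7 = 0.253452
Total = 0.764081

0.7641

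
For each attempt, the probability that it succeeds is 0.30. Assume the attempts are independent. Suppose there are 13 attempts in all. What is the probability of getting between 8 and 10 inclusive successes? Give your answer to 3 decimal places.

0.018

X ~ Binomial(13, 0.30); P(8 ≤ X ≤ 10) = Σ C(13,k) p^k (1−p)^(13−k) over k:
  k=8: C(13,8)·0.30^8·0.70^5 = 0.01419
  k=9: C(13,9)·0.30^9·0.70^4 = 0.00338
  k=10: C(13,10)·0.30^10·0.70^3 = 0.00058
Total = 0.01815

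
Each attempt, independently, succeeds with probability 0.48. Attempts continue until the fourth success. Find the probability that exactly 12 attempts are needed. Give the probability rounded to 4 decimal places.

Y = trial on which the fourth success occurs; negative binomial, r=4, p=0.48.
P(Y=12) = C(11,3) · p^4 · (1−p)^8
= 165 · 0.053084 · 0.005346 = 0.046825

0.0468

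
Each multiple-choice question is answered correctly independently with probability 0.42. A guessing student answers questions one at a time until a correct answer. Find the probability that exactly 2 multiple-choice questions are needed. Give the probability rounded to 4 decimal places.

Geometric (trials to first success), p = 0.42.
P(Y = 2) = (1−p)^1 · p = 0.58 · 0.42 = 0.243600

0.2436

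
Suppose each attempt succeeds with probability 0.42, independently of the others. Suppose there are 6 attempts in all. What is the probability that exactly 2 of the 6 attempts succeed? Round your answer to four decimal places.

0.2994

X ~ Binomial(n=6, p=0.42).
P(X=2) = C(6,2) · p^2 · (1−p)^4
= 15 · 0.1764 · 0.11316 = 0.299434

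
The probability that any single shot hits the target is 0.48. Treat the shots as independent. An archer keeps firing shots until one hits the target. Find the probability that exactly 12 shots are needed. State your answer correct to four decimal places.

Geometric (trials to first success), p = 0.48.
P(Y = 12) = (1−p)^11 · p = 0.00075169 · 0.48 = 0.000361

0.0004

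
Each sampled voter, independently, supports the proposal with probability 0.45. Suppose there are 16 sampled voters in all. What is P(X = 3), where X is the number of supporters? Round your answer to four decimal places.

X ~ Binomial(n=16, p=0.45).
P(X=3) = C(16,3) · p^3 · (1−p)^13
= 560 · 0.091125 · 0.00042142 = 0.021505

0.0215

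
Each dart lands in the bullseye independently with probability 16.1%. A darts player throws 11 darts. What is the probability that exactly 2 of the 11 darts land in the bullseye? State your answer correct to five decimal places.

X ~ Binomial(n=11, p=0.161).
P(X=2) = C(11,2) · p^2 · (1−p)^9
= 55 · 0.025921 · 0.206 = 0.2936785

0.29368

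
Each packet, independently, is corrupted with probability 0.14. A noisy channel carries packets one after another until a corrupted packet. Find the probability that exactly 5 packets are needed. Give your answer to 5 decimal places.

Geometric (trials to first success), p = 0.14.
P(Y = 5) = (1−p)^4 · p = 0.54701 · 0.14 = 0.0765811

0.07658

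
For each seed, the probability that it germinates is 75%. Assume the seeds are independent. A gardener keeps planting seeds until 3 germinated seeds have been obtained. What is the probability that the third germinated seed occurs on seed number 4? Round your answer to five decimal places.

0.31641

Y = trial on which the third success occurs; negative binomial, r=3, p=0.75.
P(Y=4) = C(3,2) · p^3 · (1−p)^1
= 3 · 0.42188 · 0.25 = 0.3164062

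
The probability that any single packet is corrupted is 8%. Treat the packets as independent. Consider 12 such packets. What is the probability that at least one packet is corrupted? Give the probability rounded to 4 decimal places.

0.6323

P(at least one) = 1 − P(none) = 1 − (1 − 0.08)^12
= 1 − 0.367666 = 0.632334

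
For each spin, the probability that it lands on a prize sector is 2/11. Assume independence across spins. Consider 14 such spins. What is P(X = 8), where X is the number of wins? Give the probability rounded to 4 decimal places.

0.0011

X ~ Binomial(n=14, p=0.181818).
P(X=8) = C(14,8) · p^8 · (1−p)^6
= 3003 · 1.1943e-06 · 0.29998 = 0.001076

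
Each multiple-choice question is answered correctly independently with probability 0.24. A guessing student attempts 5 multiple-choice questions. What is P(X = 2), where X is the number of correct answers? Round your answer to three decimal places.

X ~ Binomial(n=5, p=0.24).
P(X=2) = C(5,2) · p^2 · (1−p)^3
= 10 · 0.0576 · 0.43898 = 0.25285

0.253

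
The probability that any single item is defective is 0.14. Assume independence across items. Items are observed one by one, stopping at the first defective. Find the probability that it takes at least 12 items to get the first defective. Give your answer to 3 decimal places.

0.190

Y = number of items to the first success; geometric, p = 0.14.
P(Y > 11) = P(first 11 all fail) = (1−p)^11 = 0.19032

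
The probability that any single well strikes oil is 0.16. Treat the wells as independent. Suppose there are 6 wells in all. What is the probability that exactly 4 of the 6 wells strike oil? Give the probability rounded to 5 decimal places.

0.00694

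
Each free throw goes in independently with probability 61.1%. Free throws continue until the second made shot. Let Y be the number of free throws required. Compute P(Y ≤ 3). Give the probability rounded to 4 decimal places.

Finishing within 3 free throws ⇔ at least 2 successes in the first 3. With X ~ Binomial(3, 0.611), P(Y ≤ 3) = 1 − P(X ≤ 1).
  k=0: C(3,0)·0.611^0·0.389^3 = 0.058864
  k=1: C(3,1)·0.611^1·0.389^2 = 0.277371
1 − 0.336235 = 0.663765

0.6638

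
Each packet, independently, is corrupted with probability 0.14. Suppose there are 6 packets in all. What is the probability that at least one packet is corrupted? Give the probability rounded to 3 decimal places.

0.595

P(at least one) = 1 − P(none) = 1 − (1 − 0.14)^6
= 1 − 0.40457 = 0.59543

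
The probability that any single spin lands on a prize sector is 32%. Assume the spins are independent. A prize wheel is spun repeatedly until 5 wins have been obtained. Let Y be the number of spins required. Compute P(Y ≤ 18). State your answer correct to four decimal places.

0.7309

Finishing within 18 spins ⇔ at least 5 successes in the first 18. With X ~ Binomial(18, 0.32), P(Y ≤ 18) = 1 − P(X ≤ 4).
  k=0: C(18,0)·0.32^0·0.68^18 = 0.000966
  k=1: C(18,1)·0.32^1·0.68^17 = 0.008186
  k=2: C(18,2)·0.32^2·0.68^16 = 0.032744
  k=3: C(18,3)·0.32^3·0.68^15 = 0.082181
  k=4: C(18,4)·0.32^4·0.68^14 = 0.145026
1 − 0.269104 = 0.730896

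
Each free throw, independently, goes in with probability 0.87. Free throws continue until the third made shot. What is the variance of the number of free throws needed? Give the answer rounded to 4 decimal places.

0.5153

Y = total free throws until the third success; negative binomial with r=3, p=0.87.
Var(Y) = r(1−p)/p² = 3·0.13 / 0.87² = 0.515260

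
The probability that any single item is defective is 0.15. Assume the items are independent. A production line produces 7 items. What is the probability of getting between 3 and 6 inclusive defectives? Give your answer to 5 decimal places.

0.07376

X ~ Binomial(7, 0.15); P(3 ≤ X ≤ 6) = Σ C(7,k) p^k (1−p)^(7−k) over k:
  k=3: C(7,3)·0.15^3·0.85^4 = 0.0616620
  k=4: C(7,4)·0.15^4·0.85^3 = 0.0108815
  k=5: C(7,5)·0.15^5·0.85^2 = 0.0011522
  k=6: C(7,6)·0.15^6·0.85^1 = 0.0000678
Total = 0.0737635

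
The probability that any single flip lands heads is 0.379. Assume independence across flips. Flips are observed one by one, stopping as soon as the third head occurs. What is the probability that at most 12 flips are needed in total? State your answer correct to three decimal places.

0.892

Finishing within 12 flips ⇔ at least 3 successes in the first 12. With X ~ Binomial(12, 0.379), P(Y ≤ 12) = 1 − P(X ≤ 2).
  k=0: C(12,0)·0.379^0·0.621^12 = 0.00329
  k=1: C(12,1)·0.379^1·0.621^11 = 0.02409
  k=2: C(12,2)·0.379^2·0.621^10 = 0.08086
1 − 0.10824 = 0.89176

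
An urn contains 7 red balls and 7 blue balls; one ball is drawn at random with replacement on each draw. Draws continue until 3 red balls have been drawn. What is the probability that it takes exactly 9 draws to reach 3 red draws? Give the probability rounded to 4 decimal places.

Y = trial on which the third success occurs; negative binomial, r=3, p=0.50.
P(Y=9) = C(8,2) · p^3 · (1−p)^6
= 28 · 0.125 · 0.015625 = 0.054688

0.0547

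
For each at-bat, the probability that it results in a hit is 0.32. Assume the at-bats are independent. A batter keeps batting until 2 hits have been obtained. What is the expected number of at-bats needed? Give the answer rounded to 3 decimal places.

6.250

Y = total at-bats until the second success; negative binomial with r=2, p=0.32.
E[Y] = r / p = 2 / 0.32 = 6.25000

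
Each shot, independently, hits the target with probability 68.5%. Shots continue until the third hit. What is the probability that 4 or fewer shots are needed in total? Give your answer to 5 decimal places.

0.62516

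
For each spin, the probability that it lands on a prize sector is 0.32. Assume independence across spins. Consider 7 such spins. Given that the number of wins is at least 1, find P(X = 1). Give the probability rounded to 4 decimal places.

0.2374

X ~ Binomial(7, 0.32). Want P(X=1 | X≥1) = P(X=1) / P(X≥1).
P(X=1) = C(7,1)·0.32^1·0.68^6 = 0.221463
P(X≥1) = 1 − 0.067230 = 0.932770
Ratio = 0.221463 / 0.932770 = 0.237425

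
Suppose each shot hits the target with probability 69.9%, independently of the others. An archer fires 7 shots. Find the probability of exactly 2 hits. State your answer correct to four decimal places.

0.0254

X ~ Binomial(n=7, p=0.699).
P(X=2) = C(7,2) · p^2 · (1−p)^5
= 21 · 0.4886 · 0.0024708 = 0.025352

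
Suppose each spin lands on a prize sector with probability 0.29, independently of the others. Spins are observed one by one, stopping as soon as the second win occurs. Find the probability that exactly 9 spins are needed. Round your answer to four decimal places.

0.0612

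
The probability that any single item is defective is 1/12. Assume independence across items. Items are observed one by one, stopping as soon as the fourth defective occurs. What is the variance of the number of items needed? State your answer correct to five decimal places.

Y = total items until the fourth success; negative binomial with r=4, p=0.083333.
Var(Y) = r(1−p)/p² = 4·0.916667 / 0.083333² = 528.0000000

528.00000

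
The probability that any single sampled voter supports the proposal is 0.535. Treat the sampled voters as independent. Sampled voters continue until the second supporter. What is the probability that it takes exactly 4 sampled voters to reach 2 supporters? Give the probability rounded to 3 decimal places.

Y = trial on which the second success occurs; negative binomial, r=2, p=0.535.
P(Y=4) = C(3,1) · p^2 · (1−p)^2
= 3 · 0.28623 · 0.21623 = 0.18567

0.186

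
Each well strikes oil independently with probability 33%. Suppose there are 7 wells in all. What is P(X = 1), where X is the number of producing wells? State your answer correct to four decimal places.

0.2090

X ~ Binomial(n=7, p=0.33).
P(X=1) = C(7,1) · p^1 · (1−p)^6
= 7 · 0.33 · 0.090458 = 0.208959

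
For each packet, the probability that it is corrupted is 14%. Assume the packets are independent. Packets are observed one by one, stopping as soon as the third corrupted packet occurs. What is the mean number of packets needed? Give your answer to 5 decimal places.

21.42857

Y = total packets until the third success; negative binomial with r=3, p=0.14.
E[Y] = r / p = 3 / 0.14 = 21.4285714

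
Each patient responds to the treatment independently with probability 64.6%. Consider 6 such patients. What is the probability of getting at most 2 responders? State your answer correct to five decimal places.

0.12182

X ~ Binomial(6, 0.646); P(X ≤ 2) = Σ C(6,k) p^k (1−p)^(6−k) over k:
  k=0: C(6,0)·0.646^0·0.354^6 = 0.0019680
  k=1: C(6,1)·0.646^1·0.354^5 = 0.0215477
  k=2: C(6,2)·0.646^2·0.354^4 = 0.0983036
Total = 0.1218192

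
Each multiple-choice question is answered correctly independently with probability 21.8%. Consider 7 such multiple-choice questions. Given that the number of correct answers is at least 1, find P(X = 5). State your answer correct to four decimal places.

X ~ Binomial(7, 0.218). Want P(X=5 | X≥1) = P(X=5) / P(X≥1).
P(X=5) = C(7,5)·0.218^5·0.782^2 = 0.006323
P(X≥1) = 1 − 0.178833 = 0.821167
Ratio = 0.006323 / 0.821167 = 0.007700

0.0077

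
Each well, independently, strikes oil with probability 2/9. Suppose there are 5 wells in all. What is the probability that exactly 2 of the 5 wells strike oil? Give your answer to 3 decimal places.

0.232

X ~ Binomial(n=5, p=0.222222).
P(X=2) = C(5,2) · p^2 · (1−p)^3
= 10 · 0.049383 · 0.47051 = 0.23235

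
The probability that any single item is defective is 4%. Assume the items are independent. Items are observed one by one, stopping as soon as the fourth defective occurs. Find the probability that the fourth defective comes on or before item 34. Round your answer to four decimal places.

0.0457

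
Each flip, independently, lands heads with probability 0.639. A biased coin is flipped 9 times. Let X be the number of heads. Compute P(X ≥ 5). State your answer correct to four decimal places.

0.8092

X ~ Binomial(9, 0.639); P(X ≥ 5) = Σ C(9,k) p^k (1−p)^(9−k) over k:
  k=5: C(9,5)·0.639^5·0.361^4 = 0.227984
  k=6: C(9,6)·0.639^6·0.361^3 = 0.269033
  k=7: C(9,7)·0.639^7·0.361^2 = 0.204091
  k=8: C(9,8)·0.639^8·0.361^1 = 0.090314
  k=9: C(9,9)·0.639^9·0.361^0 = 0.017763
Total = 0.809184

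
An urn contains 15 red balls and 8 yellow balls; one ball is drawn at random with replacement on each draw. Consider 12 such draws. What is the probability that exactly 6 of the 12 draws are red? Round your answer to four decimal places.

0.1259

X ~ Binomial(n=12, p=0.652174).
P(X=6) = C(12,6) · p^6 · (1−p)^6
= 924 · 0.076945 · 0.0017708 = 0.125900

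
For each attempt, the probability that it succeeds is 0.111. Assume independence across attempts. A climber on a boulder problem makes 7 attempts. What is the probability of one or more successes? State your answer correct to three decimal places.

0.561

P(at least one) = 1 − P(none) = 1 − (1 − 0.111)^7
= 1 − 0.43885 = 0.56115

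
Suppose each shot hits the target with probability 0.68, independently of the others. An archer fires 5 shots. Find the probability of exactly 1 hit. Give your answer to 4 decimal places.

0.0357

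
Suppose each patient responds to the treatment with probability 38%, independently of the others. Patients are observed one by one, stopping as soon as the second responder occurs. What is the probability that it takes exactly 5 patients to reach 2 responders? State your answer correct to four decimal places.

0.1377

Y = trial on which the second success occurs; negative binomial, r=2, p=0.38.
P(Y=5) = C(4,1) · p^2 · (1−p)^3
= 4 · 0.1444 · 0.23833 = 0.137658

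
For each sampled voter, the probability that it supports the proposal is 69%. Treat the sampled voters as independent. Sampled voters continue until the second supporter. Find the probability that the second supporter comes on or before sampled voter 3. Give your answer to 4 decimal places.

0.7713

Finishing within 3 sampled voters ⇔ at least 2 successes in the first 3. With X ~ Binomial(3, 0.69), P(Y ≤ 3) = 1 − P(X ≤ 1).
  k=0: C(3,0)·0.69^0·0.31^3 = 0.029791
  k=1: C(3,1)·0.69^1·0.31^2 = 0.198927
1 − 0.228718 = 0.771282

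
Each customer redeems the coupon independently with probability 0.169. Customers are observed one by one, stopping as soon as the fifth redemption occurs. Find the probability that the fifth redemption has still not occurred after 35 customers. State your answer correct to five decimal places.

0.27218

Needing more than 35 customers ⇔ fewer than 5 successes in the first 35. With X ~ Binomial(35, 0.169), P(Y > 35) = P(X ≤ 4).
  k=0: C(35,0)·0.169^0·0.831^35 = 0.0015347
  k=1: C(35,1)·0.169^1·0.831^34 = 0.0109242
  k=2: C(35,2)·0.169^2·0.831^33 = 0.0377680
  k=3: C(35,3)·0.169^3·0.831^32 = 0.0844895
  k=4: C(35,4)·0.169^4·0.831^31 = 0.1374606
P(X ≤ 4) = 0.2721770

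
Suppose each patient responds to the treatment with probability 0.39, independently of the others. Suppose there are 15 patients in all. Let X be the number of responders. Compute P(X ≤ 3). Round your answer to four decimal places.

X ~ Binomial(15, 0.39); P(X ≤ 3) = Σ C(15,k) p^k (1−p)^(15−k) over k:
  k=0: C(15,0)·0.39^0·0.61^15 = 0.000602
  k=1: C(15,1)·0.39^1·0.61^14 = 0.005778
  k=2: C(15,2)·0.39^2·0.61^13 = 0.025859
  k=3: C(15,3)·0.39^3·0.61^12 = 0.071641
Total = 0.103880

0.1039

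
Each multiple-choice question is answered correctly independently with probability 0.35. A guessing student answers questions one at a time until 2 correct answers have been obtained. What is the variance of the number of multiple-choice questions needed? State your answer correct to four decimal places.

Y = total multiple-choice questions until the second success; negative binomial with r=2, p=0.35.
Var(Y) = r(1−p)/p² = 2·0.65 / 0.35² = 10.612245

10.6122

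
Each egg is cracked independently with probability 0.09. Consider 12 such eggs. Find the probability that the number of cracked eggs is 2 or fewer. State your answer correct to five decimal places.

0.91338

X ~ Binomial(12, 0.09); P(X ≤ 2) = Σ C(12,k) p^k (1−p)^(12−k) over k:
  k=0: C(12,0)·0.09^0·0.91^12 = 0.3224755
  k=1: C(12,1)·0.09^1·0.91^11 = 0.3827182
  k=2: C(12,2)·0.09^2·0.91^10 = 0.2081819
Total = 0.9133755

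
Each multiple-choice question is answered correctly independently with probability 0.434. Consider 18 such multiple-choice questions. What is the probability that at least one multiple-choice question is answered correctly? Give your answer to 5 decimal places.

0.99996

P(at least one) = 1 − P(none) = 1 − (1 − 0.434)^18
= 1 − 0.0000355 = 0.9999645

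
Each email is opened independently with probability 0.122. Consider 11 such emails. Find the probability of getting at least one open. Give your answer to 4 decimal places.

P(at least one) = 1 − P(none) = 1 − (1 − 0.122)^11
= 1 − 0.239023 = 0.760977

0.7610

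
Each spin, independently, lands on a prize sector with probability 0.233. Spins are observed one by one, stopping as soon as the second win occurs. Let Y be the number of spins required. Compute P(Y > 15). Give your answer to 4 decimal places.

Needing more than 15 spins ⇔ fewer than 2 successes in the first 15. With X ~ Binomial(15, 0.233), P(Y > 15) = P(X ≤ 1).
  k=0: C(15,0)·0.233^0·0.767^15 = 0.018704
  k=1: C(15,1)·0.233^1·0.767^14 = 0.085228
P(X ≤ 1) = 0.103932

0.1039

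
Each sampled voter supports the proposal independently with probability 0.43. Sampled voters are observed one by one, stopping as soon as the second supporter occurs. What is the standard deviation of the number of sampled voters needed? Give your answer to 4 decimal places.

2.4830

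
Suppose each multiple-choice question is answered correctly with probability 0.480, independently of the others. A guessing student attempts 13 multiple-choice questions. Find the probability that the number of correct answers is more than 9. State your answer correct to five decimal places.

X ~ Binomial(13, 0.48); P(X ≥ 10) = Σ C(13,k) p^k (1−p)^(13−k) over k:
  k=10: C(13,10)·0.48^10·0.52^3 = 0.0261089
  k=11: C(13,11)·0.48^11·0.52^2 = 0.0065729
  k=12: C(13,12)·0.48^12·0.52^1 = 0.0010112
  k=13: C(13,13)·0.48^13·0.52^0 = 0.0000718
Total = 0.0337648

0.03376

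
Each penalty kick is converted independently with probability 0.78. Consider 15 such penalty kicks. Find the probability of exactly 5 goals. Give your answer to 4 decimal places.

X ~ Binomial(n=15, p=0.78).
P(X=5) = C(15,5) · p^5 · (1−p)^10
= 3003 · 0.28872 · 2.656e-07 = 0.000230

0.0002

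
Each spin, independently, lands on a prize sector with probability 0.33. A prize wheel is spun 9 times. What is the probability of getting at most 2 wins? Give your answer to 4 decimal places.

X ~ Binomial(9, 0.33); P(X ≤ 2) = Σ C(9,k) p^k (1−p)^(9−k) over k:
  k=0: C(9,0)·0.33^0·0.67^9 = 0.027207
  k=1: C(9,1)·0.33^1·0.67^8 = 0.120602
  k=2: C(9,2)·0.33^2·0.67^7 = 0.237604
Total = 0.385413

0.3854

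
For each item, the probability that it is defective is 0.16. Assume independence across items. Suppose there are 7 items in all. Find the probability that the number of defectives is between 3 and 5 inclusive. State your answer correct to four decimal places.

X ~ Binomial(7, 0.16); P(3 ≤ X ≤ 5) = Σ C(7,k) p^k (1−p)^(7−k) over k:
  k=3: C(7,3)·0.16^3·0.84^4 = 0.071375
  k=4: C(7,4)·0.16^4·0.84^3 = 0.013595
  k=5: C(7,5)·0.16^5·0.84^2 = 0.001554
Total = 0.086524

0.0865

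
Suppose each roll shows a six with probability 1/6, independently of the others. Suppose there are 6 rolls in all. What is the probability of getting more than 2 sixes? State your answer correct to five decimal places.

X ~ Binomial(6, 0.166667); P(X ≥ 3) = Σ C(6,k) p^k (1−p)^(6−k) over k:
  k=3: C(6,3)·0.166667^3·0.833333^3 = 0.0535837
  k=4: C(6,4)·0.166667^4·0.833333^2 = 0.0080376
  k=5: C(6,5)·0.166667^5·0.833333^1 = 0.0006430
  k=6: C(6,6)·0.166667^6·0.833333^0 = 0.0000214
Total = 0.0622857

0.06229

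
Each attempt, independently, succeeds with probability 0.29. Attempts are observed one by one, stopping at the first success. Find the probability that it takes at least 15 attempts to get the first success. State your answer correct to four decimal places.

Y = number of attempts to the first success; geometric, p = 0.29.
P(Y > 14) = P(first 14 all fail) = (1−p)^14 = 0.008272

0.0083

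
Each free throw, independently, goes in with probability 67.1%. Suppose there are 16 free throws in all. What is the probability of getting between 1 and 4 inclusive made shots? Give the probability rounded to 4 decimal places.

0.0007

X ~ Binomial(16, 0.671); P(1 ≤ X ≤ 4) = Σ C(16,k) p^k (1−p)^(16−k) over k:
  k=1: C(16,1)·0.671^1·0.329^15 = 0.000001
  k=2: C(16,2)·0.671^2·0.329^14 = 0.000009
  k=3: C(16,3)·0.671^3·0.329^13 = 0.000090
  k=4: C(16,4)·0.671^4·0.329^12 = 0.000593
Total = 0.000693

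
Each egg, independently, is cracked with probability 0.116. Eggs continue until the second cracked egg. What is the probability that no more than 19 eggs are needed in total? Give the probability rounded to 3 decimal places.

Finishing within 19 eggs ⇔ at least 2 successes in the first 19. With X ~ Binomial(19, 0.116), P(Y ≤ 19) = 1 − P(X ≤ 1).
  k=0: C(19,0)·0.116^0·0.884^19 = 0.09607
  k=1: C(19,1)·0.116^1·0.884^18 = 0.23953
1 − 0.33560 = 0.66440

0.664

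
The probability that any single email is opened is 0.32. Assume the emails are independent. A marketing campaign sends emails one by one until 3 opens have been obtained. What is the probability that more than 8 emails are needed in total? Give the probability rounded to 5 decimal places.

Needing more than 8 emails ⇔ fewer than 3 successes in the first 8. With X ~ Binomial(8, 0.32), P(Y > 8) = P(X ≤ 2).
  k=0: C(8,0)·0.32^0·0.68^8 = 0.0457163
  k=1: C(8,1)·0.32^1·0.68^7 = 0.1721085
  k=2: C(8,2)·0.32^2·0.68^6 = 0.2834728
P(X ≤ 2) = 0.5012977

0.50130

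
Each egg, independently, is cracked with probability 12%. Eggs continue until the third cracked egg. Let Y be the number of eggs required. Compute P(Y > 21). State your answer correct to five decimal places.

Needing more than 21 eggs ⇔ fewer than 3 successes in the first 21. With X ~ Binomial(21, 0.12), P(Y > 21) = P(X ≤ 2).
  k=0: C(21,0)·0.12^0·0.88^21 = 0.0682553
  k=1: C(21,1)·0.12^1·0.88^20 = 0.1954582
  k=2: C(21,2)·0.12^2·0.88^19 = 0.2665340
P(X ≤ 2) = 0.5302475

0.53025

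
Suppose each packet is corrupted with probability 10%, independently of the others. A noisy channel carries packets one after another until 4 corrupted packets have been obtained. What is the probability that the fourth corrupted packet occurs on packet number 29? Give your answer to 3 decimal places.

0.024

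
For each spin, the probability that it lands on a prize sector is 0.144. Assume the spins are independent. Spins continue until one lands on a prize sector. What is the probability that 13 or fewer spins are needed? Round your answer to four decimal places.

Y = number of spins to the first success; geometric, p = 0.144.
P(Y ≤ 13) = 1 − (1−p)^13 = 1 − 0.132483 = 0.867517

0.8675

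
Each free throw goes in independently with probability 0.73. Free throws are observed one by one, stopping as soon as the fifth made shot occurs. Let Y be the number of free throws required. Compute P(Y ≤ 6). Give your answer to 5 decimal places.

Finishing within 6 free throws ⇔ at least 5 successes in the first 6. With X ~ Binomial(6, 0.73), P(Y ≤ 6) = 1 − P(X ≤ 4).
  k=0: C(6,0)·0.73^0·0.27^6 = 0.0003874
  k=1: C(6,1)·0.73^1·0.27^5 = 0.0062848
  k=2: C(6,2)·0.73^2·0.27^4 = 0.0424807
  k=3: C(6,3)·0.73^3·0.27^3 = 0.1531404
  k=4: C(6,4)·0.73^4·0.27^2 = 0.3105348
1 − 0.5128282 = 0.4871718

0.48717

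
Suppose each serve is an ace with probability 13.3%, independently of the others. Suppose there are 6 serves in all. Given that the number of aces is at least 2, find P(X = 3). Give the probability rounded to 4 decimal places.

0.1664

X ~ Binomial(6, 0.133). Want P(X=3 | X≥2) = P(X=3) / P(X≥2).
P(X=3) = C(6,3)·0.133^3·0.867^3 = 0.030665
P(X≥2) = 1 − 0.424732 − 0.390929 = 0.184339
Ratio = 0.030665 / 0.184339 = 0.166351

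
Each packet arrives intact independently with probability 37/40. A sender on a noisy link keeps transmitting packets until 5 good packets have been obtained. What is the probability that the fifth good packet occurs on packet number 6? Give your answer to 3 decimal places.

Y = trial on which the fifth success occurs; negative binomial, r=5, p=0.925.
P(Y=6) = C(5,4) · p^5 · (1−p)^1
= 5 · 0.67719 · 0.075 = 0.25395

0.254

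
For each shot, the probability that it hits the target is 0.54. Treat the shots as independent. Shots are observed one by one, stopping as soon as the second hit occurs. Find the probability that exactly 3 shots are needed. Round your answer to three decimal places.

Y = trial on which the second success occurs; negative binomial, r=2, p=0.54.
P(Y=3) = C(2,1) · p^2 · (1−p)^1
= 2 · 0.2916 · 0.46 = 0.26827

0.268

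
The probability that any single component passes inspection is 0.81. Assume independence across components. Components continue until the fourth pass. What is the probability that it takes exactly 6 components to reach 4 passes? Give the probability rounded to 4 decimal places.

0.1554

Y = trial on which the fourth success occurs; negative binomial, r=4, p=0.81.
P(Y=6) = C(5,3) · p^4 · (1−p)^2
= 10 · 0.43047 · 0.0361 = 0.155399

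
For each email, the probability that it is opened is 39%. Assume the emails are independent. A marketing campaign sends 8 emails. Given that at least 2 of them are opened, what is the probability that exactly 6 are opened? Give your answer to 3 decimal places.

X ~ Binomial(8, 0.39). Want P(X=6 | X≥2) = P(X=6) / P(X≥2).
P(X=6) = C(8,6)·0.39^6·0.61^2 = 0.03666
P(X≥2) = 1 − 0.01917 − 0.09805 = 0.88278
Ratio = 0.03666 / 0.88278 = 0.04153

0.042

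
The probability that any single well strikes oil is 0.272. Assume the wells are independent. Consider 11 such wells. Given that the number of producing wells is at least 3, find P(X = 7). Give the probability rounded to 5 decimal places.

0.01672

X ~ Binomial(11, 0.272). Want P(X=7 | X≥3) = P(X=7) / P(X≥3).
P(X=7) = C(11,7)·0.272^7·0.728^4 = 0.0102099
P(X≥3) = 1 − 0.0304400 − 0.1251052 − 0.2337130 = 0.6107417
Ratio = 0.0102099 / 0.6107417 = 0.0167172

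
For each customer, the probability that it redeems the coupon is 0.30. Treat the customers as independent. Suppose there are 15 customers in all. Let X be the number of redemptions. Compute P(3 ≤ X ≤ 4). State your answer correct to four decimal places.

X ~ Binomial(15, 0.30); P(3 ≤ X ≤ 4) = Σ C(15,k) p^k (1−p)^(15−k) over k:
  k=3: C(15,3)·0.30^3·0.70^12 = 0.170040
  k=4: C(15,4)·0.30^4·0.70^11 = 0.218623
Total = 0.388663

0.3887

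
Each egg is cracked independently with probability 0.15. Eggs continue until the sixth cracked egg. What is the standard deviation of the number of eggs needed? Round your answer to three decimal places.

Y = total eggs until the sixth success; negative binomial with r=6, p=0.15.
SD(Y) = √[r(1−p)/p²] = √(226.66667) = 15.05545

15.055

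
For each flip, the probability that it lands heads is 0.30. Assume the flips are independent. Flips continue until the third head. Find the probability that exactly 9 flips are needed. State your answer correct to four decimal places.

Y = trial on which the third success occurs; negative binomial, r=3, p=0.30.
P(Y=9) = C(8,2) · p^3 · (1−p)^6
= 28 · 0.027 · 0.11765 = 0.088943

0.0889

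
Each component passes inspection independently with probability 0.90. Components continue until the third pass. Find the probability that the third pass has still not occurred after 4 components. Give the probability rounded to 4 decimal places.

0.0523

Needing more than 4 components ⇔ fewer than 3 successes in the first 4. With X ~ Binomial(4, 0.90), P(Y > 4) = P(X ≤ 2).
  k=0: C(4,0)·0.90^0·0.10^4 = 0.000100
  k=1: C(4,1)·0.90^1·0.10^3 = 0.003600
  k=2: C(4,2)·0.90^2·0.10^2 = 0.048600
P(X ≤ 2) = 0.052300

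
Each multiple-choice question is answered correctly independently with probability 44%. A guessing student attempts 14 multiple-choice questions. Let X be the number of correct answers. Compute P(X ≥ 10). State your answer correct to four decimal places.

X ~ Binomial(14, 0.44); P(X ≥ 10) = Σ C(14,k) p^k (1−p)^(14−k) over k:
  k=10: C(14,10)·0.44^10·0.56^4 = 0.026774
  k=11: C(14,11)·0.44^11·0.56^3 = 0.007650
  k=12: C(14,12)·0.44^12·0.56^2 = 0.001503
  k=13: C(14,13)·0.44^13·0.56^1 = 0.000182
  k=14: C(14,14)·0.44^14·0.56^0 = 0.000010
Total = 0.036118

0.0361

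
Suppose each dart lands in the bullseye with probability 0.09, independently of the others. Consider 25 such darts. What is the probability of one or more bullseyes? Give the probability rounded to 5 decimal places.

P(at least one) = 1 − P(none) = 1 − (1 − 0.09)^25
= 1 − 0.0946313 = 0.9053687

0.90537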